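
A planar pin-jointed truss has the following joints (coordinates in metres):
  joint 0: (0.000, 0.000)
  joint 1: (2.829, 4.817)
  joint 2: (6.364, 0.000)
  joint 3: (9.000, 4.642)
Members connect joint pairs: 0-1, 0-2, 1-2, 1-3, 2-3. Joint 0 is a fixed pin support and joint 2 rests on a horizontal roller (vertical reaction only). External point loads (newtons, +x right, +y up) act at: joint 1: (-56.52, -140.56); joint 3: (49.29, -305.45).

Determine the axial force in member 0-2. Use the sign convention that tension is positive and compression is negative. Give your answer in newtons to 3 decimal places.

N=4 nodes, M=5 members, R=3 reactions → 2N=8, M+R=8
member 0 (0-1): L=5.5863, (cx,cy)=(0.5064,0.8623)
member 1 (0-2): L=6.3640, (cx,cy)=(1.0000,0.0000)
member 2 (1-2): L=5.9749, (cx,cy)=(0.5916,-0.8062)
member 3 (1-3): L=6.1735, (cx,cy)=(0.9996,-0.0283)
member 4 (2-3): L=5.3382, (cx,cy)=(0.4938,0.8696)
solve A·x = −loads:
  F[0-1] = +48.2604 N (tension)
  F[0-2] = -31.6699 N (compression)
  F[1-2] = -233.6768 N (compression)
  F[1-3] = +219.3005 N (tension)
  F[2-3] = -344.1137 N (compression)
  Rx@0 = +7.2300 N
  Ry@0 = -41.6144 N
  Ry@2 = +487.6244 N

-31.670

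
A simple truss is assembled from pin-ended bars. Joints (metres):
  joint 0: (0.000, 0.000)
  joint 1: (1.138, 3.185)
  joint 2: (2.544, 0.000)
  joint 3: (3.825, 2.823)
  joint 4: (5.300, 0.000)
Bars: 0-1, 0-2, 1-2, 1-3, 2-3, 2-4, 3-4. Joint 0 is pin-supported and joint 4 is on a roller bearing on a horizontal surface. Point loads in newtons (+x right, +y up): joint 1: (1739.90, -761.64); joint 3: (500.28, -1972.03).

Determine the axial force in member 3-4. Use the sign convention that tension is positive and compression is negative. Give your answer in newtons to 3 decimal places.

-3270.636

N=5 nodes, M=7 members, R=3 reactions → 2N=10, M+R=10
member 0 (0-1): L=3.3822, (cx,cy)=(0.3365,0.9417)
member 1 (0-2): L=2.5440, (cx,cy)=(1.0000,0.0000)
member 2 (1-2): L=3.4815, (cx,cy)=(0.4038,-0.9148)
member 3 (1-3): L=2.7113, (cx,cy)=(0.9910,-0.1335)
member 4 (2-3): L=3.1000, (cx,cy)=(0.4132,0.9106)
member 5 (2-4): L=2.7560, (cx,cy)=(1.0000,0.0000)
member 6 (3-4): L=3.1851, (cx,cy)=(0.4631,-0.8863)
solve A·x = −loads:
  F[0-1] = +175.3526 N (tension)
  F[0-2] = +2181.1795 N (tension)
  F[1-2] = -813.9201 N (compression)
  F[1-3] = -1364.4179 N (compression)
  F[2-3] = +817.6704 N (tension)
  F[2-4] = +1514.6043 N (tension)
  F[3-4] = -3270.6360 N (compression)
  Rx@0 = -2240.1800 N
  Ry@0 = -165.1287 N
  Ry@4 = +2898.7987 N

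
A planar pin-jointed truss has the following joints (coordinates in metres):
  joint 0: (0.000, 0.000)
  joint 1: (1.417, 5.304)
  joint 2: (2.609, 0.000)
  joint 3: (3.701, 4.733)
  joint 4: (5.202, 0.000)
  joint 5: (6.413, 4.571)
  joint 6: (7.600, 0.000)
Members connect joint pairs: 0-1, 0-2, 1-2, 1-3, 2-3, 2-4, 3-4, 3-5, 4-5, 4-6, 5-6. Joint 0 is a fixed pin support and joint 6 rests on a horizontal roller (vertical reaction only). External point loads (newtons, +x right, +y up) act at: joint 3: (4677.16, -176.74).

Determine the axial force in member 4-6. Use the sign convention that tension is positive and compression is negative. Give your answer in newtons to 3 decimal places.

N=7 nodes, M=11 members, R=3 reactions → 2N=14, M+R=14
member 0 (0-1): L=5.4900, (cx,cy)=(0.2581,0.9661)
member 1 (0-2): L=2.6090, (cx,cy)=(1.0000,0.0000)
member 2 (1-2): L=5.4363, (cx,cy)=(0.2193,-0.9757)
member 3 (1-3): L=2.3543, (cx,cy)=(0.9701,-0.2425)
member 4 (2-3): L=4.8573, (cx,cy)=(0.2248,0.9744)
member 5 (2-4): L=2.5930, (cx,cy)=(1.0000,0.0000)
member 6 (3-4): L=4.9653, (cx,cy)=(0.3023,-0.9532)
member 7 (3-5): L=2.7168, (cx,cy)=(0.9982,-0.0596)
member 8 (4-5): L=4.7287, (cx,cy)=(0.2561,0.9667)
member 9 (4-6): L=2.3980, (cx,cy)=(1.0000,0.0000)
member 10 (5-6): L=4.7226, (cx,cy)=(0.2513,-0.9679)
solve A·x = −loads:
  F[0-1] = +2921.0653 N (tension)
  F[0-2] = +3923.2191 N (tension)
  F[1-2] = -3269.3512 N (compression)
  F[1-3] = +1516.0679 N (tension)
  F[2-3] = +3273.5898 N (tension)
  F[2-4] = +2470.4079 N (tension)
  F[3-4] = -3048.9692 N (compression)
  F[3-5] = -1551.4730 N (compression)
  F[4-5] = +3006.5846 N (tension)
  F[4-6] = +778.7381 N (tension)
  F[5-6] = -3098.2928 N (compression)
  Rx@0 = -4677.1600 N
  Ry@0 = -2822.0907 N
  Ry@6 = +2998.8307 N

778.738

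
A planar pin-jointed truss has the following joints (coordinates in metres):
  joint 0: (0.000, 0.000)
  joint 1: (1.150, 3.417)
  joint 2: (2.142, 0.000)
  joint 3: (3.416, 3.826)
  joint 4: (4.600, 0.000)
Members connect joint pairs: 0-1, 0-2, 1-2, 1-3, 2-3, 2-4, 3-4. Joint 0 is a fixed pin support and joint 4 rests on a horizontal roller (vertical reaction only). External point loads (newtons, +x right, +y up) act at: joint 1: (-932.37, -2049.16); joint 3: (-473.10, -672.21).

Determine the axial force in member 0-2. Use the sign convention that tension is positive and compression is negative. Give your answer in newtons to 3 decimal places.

N=5 nodes, M=7 members, R=3 reactions → 2N=10, M+R=10
member 0 (0-1): L=3.6053, (cx,cy)=(0.3190,0.9478)
member 1 (0-2): L=2.1420, (cx,cy)=(1.0000,0.0000)
member 2 (1-2): L=3.5581, (cx,cy)=(0.2788,-0.9603)
member 3 (1-3): L=2.3026, (cx,cy)=(0.9841,0.1776)
member 4 (2-3): L=4.0325, (cx,cy)=(0.3159,0.9488)
member 5 (2-4): L=2.4580, (cx,cy)=(1.0000,0.0000)
member 6 (3-4): L=4.0050, (cx,cy)=(0.2956,-0.9553)
solve A·x = −loads:
  F[0-1] = -2950.0757 N (compression)
  F[0-2] = -464.4774 N (compression)
  F[1-2] = +737.3907 N (tension)
  F[1-3] = -217.6698 N (compression)
  F[2-3] = -746.3799 N (compression)
  F[2-4] = -23.0876 N (compression)
  F[3-4] = +78.0962 N (tension)
  Rx@0 = +1405.4700 N
  Ry@0 = +2795.9755 N
  Ry@4 = -74.6055 N

-464.477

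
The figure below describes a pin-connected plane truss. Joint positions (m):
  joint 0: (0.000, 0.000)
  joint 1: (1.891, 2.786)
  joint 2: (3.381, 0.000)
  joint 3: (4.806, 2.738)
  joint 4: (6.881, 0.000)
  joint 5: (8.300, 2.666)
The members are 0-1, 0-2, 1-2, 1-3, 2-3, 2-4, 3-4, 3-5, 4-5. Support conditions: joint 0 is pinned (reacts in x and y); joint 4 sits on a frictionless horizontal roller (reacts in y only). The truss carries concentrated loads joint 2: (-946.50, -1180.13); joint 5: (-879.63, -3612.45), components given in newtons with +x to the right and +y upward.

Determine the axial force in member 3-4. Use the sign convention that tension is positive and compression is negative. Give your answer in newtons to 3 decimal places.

-1261.346

N=6 nodes, M=9 members, R=3 reactions → 2N=12, M+R=12
member 0 (0-1): L=3.3671, (cx,cy)=(0.5616,0.8274)
member 1 (0-2): L=3.3810, (cx,cy)=(1.0000,0.0000)
member 2 (1-2): L=3.1594, (cx,cy)=(0.4716,-0.8818)
member 3 (1-3): L=2.9154, (cx,cy)=(0.9999,-0.0165)
member 4 (2-3): L=3.0866, (cx,cy)=(0.4617,0.8871)
member 5 (2-4): L=3.5000, (cx,cy)=(1.0000,0.0000)
member 6 (3-4): L=3.4354, (cx,cy)=(0.6040,-0.7970)
member 7 (3-5): L=3.4947, (cx,cy)=(0.9998,-0.0206)
member 8 (4-5): L=3.0201, (cx,cy)=(0.4698,0.8827)
solve A·x = −loads:
  F[0-1] = -237.0263 N (compression)
  F[0-2] = -1693.0153 N (compression)
  F[1-2] = +226.8870 N (tension)
  F[1-3] = -240.1486 N (compression)
  F[2-3] = +1104.8491 N (tension)
  F[2-4] = -1149.5885 N (compression)
  F[3-4] = -1261.3460 N (compression)
  F[3-5] = +1032.0277 N (tension)
  F[4-5] = -4068.1971 N (compression)
  Rx@0 = +1826.1300 N
  Ry@0 = +196.1171 N
  Ry@4 = +4596.4629 N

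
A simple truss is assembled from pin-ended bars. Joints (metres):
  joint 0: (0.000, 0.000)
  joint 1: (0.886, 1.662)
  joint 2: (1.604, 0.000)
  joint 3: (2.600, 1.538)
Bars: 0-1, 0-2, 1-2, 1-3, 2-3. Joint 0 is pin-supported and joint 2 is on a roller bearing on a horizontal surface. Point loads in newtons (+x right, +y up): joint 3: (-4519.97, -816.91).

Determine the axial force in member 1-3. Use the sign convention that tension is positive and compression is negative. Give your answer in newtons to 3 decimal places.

N=4 nodes, M=5 members, R=3 reactions → 2N=8, M+R=8
member 0 (0-1): L=1.8834, (cx,cy)=(0.4704,0.8824)
member 1 (0-2): L=1.6040, (cx,cy)=(1.0000,0.0000)
member 2 (1-2): L=1.8105, (cx,cy)=(0.3966,-0.9180)
member 3 (1-3): L=1.7185, (cx,cy)=(0.9974,-0.0722)
member 4 (2-3): L=1.8323, (cx,cy)=(0.5436,0.8394)
solve A·x = −loads:
  F[0-1] = -4336.5249 N (compression)
  F[0-2] = -2479.9695 N (compression)
  F[1-2] = +4468.9977 N (tension)
  F[1-3] = -3822.2977 N (compression)
  F[2-3] = -1301.8349 N (compression)
  Rx@0 = +4519.9700 N
  Ry@0 = +3826.7279 N
  Ry@2 = -3009.8179 N

-3822.298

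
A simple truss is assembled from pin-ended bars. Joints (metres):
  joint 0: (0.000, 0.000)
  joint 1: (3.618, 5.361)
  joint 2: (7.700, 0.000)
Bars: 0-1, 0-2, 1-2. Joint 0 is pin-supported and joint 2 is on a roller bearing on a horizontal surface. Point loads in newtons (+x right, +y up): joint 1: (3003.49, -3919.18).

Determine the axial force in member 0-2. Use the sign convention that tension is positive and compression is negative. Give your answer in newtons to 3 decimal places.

2994.408

N=3 nodes, M=3 members, R=3 reactions → 2N=6, M+R=6
member 0 (0-1): L=6.4676, (cx,cy)=(0.5594,0.8289)
member 1 (0-2): L=7.7000, (cx,cy)=(1.0000,0.0000)
member 2 (1-2): L=6.7382, (cx,cy)=(0.6058,-0.7956)
solve A·x = −loads:
  F[0-1] = +16.2345 N (tension)
  F[0-2] = +2994.4084 N (tension)
  F[1-2] = -4942.8851 N (compression)
  Rx@0 = -3003.4900 N
  Ry@0 = -13.4568 N
  Ry@2 = +3932.6368 N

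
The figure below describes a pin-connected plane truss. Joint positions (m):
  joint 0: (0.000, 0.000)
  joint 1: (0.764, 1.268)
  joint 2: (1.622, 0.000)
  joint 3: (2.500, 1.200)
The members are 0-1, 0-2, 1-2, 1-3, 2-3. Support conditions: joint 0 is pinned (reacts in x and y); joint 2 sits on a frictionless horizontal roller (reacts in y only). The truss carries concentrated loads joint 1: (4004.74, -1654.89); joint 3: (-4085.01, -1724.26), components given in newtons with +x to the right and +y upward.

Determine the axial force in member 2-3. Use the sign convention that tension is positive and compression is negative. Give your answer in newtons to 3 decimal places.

N=4 nodes, M=5 members, R=3 reactions → 2N=8, M+R=8
member 0 (0-1): L=1.4804, (cx,cy)=(0.5161,0.8565)
member 1 (0-2): L=1.6220, (cx,cy)=(1.0000,0.0000)
member 2 (1-2): L=1.5310, (cx,cy)=(0.5604,-0.8282)
member 3 (1-3): L=1.7373, (cx,cy)=(0.9992,-0.0391)
member 4 (2-3): L=1.4869, (cx,cy)=(0.5905,0.8070)
solve A·x = −loads:
  F[0-1] = +194.3440 N (tension)
  F[0-2] = -180.5679 N (compression)
  F[1-2] = -2069.3242 N (compression)
  F[1-3] = -2746.8671 N (compression)
  F[2-3] = -2269.7267 N (compression)
  Rx@0 = +80.2700 N
  Ry@0 = -166.4630 N
  Ry@2 = +3545.6130 N

-2269.727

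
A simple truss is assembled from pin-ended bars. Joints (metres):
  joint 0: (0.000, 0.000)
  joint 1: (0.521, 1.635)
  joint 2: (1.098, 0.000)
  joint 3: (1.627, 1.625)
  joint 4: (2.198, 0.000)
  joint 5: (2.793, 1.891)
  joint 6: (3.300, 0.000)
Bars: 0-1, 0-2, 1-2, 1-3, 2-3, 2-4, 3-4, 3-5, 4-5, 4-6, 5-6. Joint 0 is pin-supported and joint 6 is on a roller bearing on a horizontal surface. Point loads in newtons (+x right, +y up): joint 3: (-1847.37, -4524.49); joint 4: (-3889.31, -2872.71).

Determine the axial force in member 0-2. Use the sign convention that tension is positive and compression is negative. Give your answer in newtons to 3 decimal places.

N=7 nodes, M=11 members, R=3 reactions → 2N=14, M+R=14
member 0 (0-1): L=1.7160, (cx,cy)=(0.3036,0.9528)
member 1 (0-2): L=1.0980, (cx,cy)=(1.0000,0.0000)
member 2 (1-2): L=1.7338, (cx,cy)=(0.3328,-0.9430)
member 3 (1-3): L=1.1060, (cx,cy)=(1.0000,-0.0090)
member 4 (2-3): L=1.7089, (cx,cy)=(0.3095,0.9509)
member 5 (2-4): L=1.1000, (cx,cy)=(1.0000,0.0000)
member 6 (3-4): L=1.7224, (cx,cy)=(0.3315,-0.9435)
member 7 (3-5): L=1.1960, (cx,cy)=(0.9750,0.2224)
member 8 (4-5): L=1.9824, (cx,cy)=(0.3001,0.9539)
member 9 (4-6): L=1.1020, (cx,cy)=(1.0000,0.0000)
member 10 (5-6): L=1.9578, (cx,cy)=(0.2590,-0.9659)
solve A·x = −loads:
  F[0-1] = -4369.0170 N (compression)
  F[0-2] = -4410.1917 N (compression)
  F[1-2] = +4441.2863 N (tension)
  F[1-3] = -2804.6184 N (compression)
  F[2-3] = -4404.4697 N (compression)
  F[2-4] = -1568.7764 N (compression)
  F[3-4] = -874.4114 N (compression)
  F[3-5] = -2082.8250 N (compression)
  F[4-5] = +3876.3960 N (tension)
  F[4-6] = +867.1871 N (tension)
  F[5-6] = -3348.6543 N (compression)
  Rx@0 = +5736.6800 N
  Ry@0 = +4162.7801 N
  Ry@6 = +3234.4199 N

-4410.192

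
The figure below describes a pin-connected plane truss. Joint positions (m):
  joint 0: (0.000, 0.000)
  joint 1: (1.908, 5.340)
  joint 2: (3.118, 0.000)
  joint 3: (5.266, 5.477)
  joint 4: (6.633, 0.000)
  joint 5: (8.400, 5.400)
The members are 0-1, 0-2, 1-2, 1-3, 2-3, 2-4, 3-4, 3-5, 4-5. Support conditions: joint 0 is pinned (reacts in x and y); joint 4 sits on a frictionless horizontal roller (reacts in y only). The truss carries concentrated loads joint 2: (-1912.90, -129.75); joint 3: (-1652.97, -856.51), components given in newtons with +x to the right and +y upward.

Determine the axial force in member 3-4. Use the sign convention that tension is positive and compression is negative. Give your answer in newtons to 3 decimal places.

N=6 nodes, M=9 members, R=3 reactions → 2N=12, M+R=12
member 0 (0-1): L=5.6706, (cx,cy)=(0.3365,0.9417)
member 1 (0-2): L=3.1180, (cx,cy)=(1.0000,0.0000)
member 2 (1-2): L=5.4754, (cx,cy)=(0.2210,-0.9753)
member 3 (1-3): L=3.3608, (cx,cy)=(0.9992,0.0408)
member 4 (2-3): L=5.8831, (cx,cy)=(0.3651,0.9310)
member 5 (2-4): L=3.5150, (cx,cy)=(1.0000,0.0000)
member 6 (3-4): L=5.6450, (cx,cy)=(0.2422,-0.9702)
member 7 (3-5): L=3.1349, (cx,cy)=(0.9997,-0.0246)
member 8 (4-5): L=5.6818, (cx,cy)=(0.3110,0.9504)
solve A·x = −loads:
  F[0-1] = -1709.8621 N (compression)
  F[0-2] = -2990.5519 N (compression)
  F[1-2] = +1612.0164 N (tension)
  F[1-3] = -932.3318 N (compression)
  F[2-3] = -1549.3735 N (compression)
  F[2-4] = -155.7204 N (compression)
  F[3-4] = +643.0464 N (tension)
  F[3-5] = +0.0000 N (tension)
  F[4-5] = -0.0000 N (compression)
  Rx@0 = +3565.8700 N
  Ry@0 = +1610.1669 N
  Ry@4 = -623.9069 N

643.046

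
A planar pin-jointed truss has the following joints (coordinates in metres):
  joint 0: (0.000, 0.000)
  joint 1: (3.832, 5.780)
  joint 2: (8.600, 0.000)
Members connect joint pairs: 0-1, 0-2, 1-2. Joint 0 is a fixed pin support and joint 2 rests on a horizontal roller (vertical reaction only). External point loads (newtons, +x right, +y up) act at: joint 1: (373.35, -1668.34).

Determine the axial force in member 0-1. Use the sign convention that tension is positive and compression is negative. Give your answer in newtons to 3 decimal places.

-808.709

N=3 nodes, M=3 members, R=3 reactions → 2N=6, M+R=6
member 0 (0-1): L=6.9349, (cx,cy)=(0.5526,0.8335)
member 1 (0-2): L=8.6000, (cx,cy)=(1.0000,0.0000)
member 2 (1-2): L=7.4928, (cx,cy)=(0.6363,-0.7714)
solve A·x = −loads:
  F[0-1] = -808.7093 N (compression)
  F[0-2] = +820.2174 N (tension)
  F[1-2] = -1288.9544 N (compression)
  Rx@0 = -373.3500 N
  Ry@0 = +674.0328 N
  Ry@2 = +994.3072 N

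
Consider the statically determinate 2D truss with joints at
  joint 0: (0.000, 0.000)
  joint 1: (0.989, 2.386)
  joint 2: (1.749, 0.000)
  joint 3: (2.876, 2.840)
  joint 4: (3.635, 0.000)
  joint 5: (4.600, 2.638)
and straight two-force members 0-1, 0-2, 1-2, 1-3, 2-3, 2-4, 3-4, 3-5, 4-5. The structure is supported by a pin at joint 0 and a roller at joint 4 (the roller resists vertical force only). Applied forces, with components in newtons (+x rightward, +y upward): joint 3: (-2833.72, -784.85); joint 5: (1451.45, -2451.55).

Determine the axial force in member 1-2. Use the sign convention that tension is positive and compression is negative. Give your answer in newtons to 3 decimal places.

N=6 nodes, M=9 members, R=3 reactions → 2N=12, M+R=12
member 0 (0-1): L=2.5829, (cx,cy)=(0.3829,0.9238)
member 1 (0-2): L=1.7490, (cx,cy)=(1.0000,0.0000)
member 2 (1-2): L=2.5041, (cx,cy)=(0.3035,-0.9528)
member 3 (1-3): L=1.9408, (cx,cy)=(0.9723,0.2339)
member 4 (2-3): L=3.0554, (cx,cy)=(0.3689,0.9295)
member 5 (2-4): L=1.8860, (cx,cy)=(1.0000,0.0000)
member 6 (3-4): L=2.9397, (cx,cy)=(0.2582,-0.9661)
member 7 (3-5): L=1.7358, (cx,cy)=(0.9932,-0.1164)
member 8 (4-5): L=2.8090, (cx,cy)=(0.3435,0.9391)
solve A·x = −loads:
  F[0-1] = -729.2507 N (compression)
  F[0-2] = -1103.0324 N (compression)
  F[1-2] = +591.2050 N (tension)
  F[1-3] = -471.7568 N (compression)
  F[2-3] = -606.0520 N (compression)
  F[2-4] = -700.0592 N (compression)
  F[3-4] = -388.1744 N (compression)
  F[3-5] = +2267.1367 N (tension)
  F[4-5] = -2329.4963 N (compression)
  Rx@0 = +1382.2700 N
  Ry@0 = +673.6713 N
  Ry@4 = +2562.7287 N

591.205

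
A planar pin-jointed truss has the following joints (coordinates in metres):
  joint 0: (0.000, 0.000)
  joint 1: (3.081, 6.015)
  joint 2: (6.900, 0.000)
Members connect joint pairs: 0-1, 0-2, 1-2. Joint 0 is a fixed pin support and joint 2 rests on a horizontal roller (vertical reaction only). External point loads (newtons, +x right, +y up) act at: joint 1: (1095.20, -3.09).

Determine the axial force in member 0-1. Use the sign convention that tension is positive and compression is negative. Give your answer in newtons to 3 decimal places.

N=3 nodes, M=3 members, R=3 reactions → 2N=6, M+R=6
member 0 (0-1): L=6.7582, (cx,cy)=(0.4559,0.8900)
member 1 (0-2): L=6.9000, (cx,cy)=(1.0000,0.0000)
member 2 (1-2): L=7.1250, (cx,cy)=(0.5360,-0.8442)
solve A·x = −loads:
  F[0-1] = +1070.7656 N (tension)
  F[0-2] = +607.0454 N (tension)
  F[1-2] = -1132.5403 N (compression)
  Rx@0 = -1095.2000 N
  Ry@0 = -953.0184 N
  Ry@2 = +956.1084 N

1070.766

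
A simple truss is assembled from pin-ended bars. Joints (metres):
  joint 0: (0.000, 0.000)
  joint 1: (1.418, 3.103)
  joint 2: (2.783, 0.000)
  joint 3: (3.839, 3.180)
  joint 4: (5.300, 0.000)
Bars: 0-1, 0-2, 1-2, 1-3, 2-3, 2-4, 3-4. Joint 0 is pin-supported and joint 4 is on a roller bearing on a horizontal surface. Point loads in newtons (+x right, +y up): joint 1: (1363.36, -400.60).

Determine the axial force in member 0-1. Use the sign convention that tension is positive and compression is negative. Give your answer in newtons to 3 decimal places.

554.998

N=5 nodes, M=7 members, R=3 reactions → 2N=10, M+R=10
member 0 (0-1): L=3.4116, (cx,cy)=(0.4156,0.9095)
member 1 (0-2): L=2.7830, (cx,cy)=(1.0000,0.0000)
member 2 (1-2): L=3.3900, (cx,cy)=(0.4027,-0.9153)
member 3 (1-3): L=2.4222, (cx,cy)=(0.9995,0.0318)
member 4 (2-3): L=3.3508, (cx,cy)=(0.3152,0.9490)
member 5 (2-4): L=2.5170, (cx,cy)=(1.0000,0.0000)
member 6 (3-4): L=3.4996, (cx,cy)=(0.4175,-0.9087)
solve A·x = −loads:
  F[0-1] = +554.9979 N (tension)
  F[0-2] = +1132.6834 N (tension)
  F[1-2] = -1014.2828 N (compression)
  F[1-3] = -724.6390 N (compression)
  F[2-3] = +978.2757 N (tension)
  F[2-4] = +415.9660 N (tension)
  F[3-4] = -996.3711 N (compression)
  Rx@0 = -1363.3600 N
  Ry@0 = -504.7881 N
  Ry@4 = +905.3881 N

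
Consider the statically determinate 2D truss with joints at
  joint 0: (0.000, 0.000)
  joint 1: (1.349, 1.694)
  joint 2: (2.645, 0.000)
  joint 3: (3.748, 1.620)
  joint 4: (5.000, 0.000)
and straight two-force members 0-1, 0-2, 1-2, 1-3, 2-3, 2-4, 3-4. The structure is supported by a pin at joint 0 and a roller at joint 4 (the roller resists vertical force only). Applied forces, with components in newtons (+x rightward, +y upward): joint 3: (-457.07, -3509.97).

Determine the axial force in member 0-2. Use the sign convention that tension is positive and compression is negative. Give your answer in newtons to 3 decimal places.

N=5 nodes, M=7 members, R=3 reactions → 2N=10, M+R=10
member 0 (0-1): L=2.1655, (cx,cy)=(0.6229,0.7823)
member 1 (0-2): L=2.6450, (cx,cy)=(1.0000,0.0000)
member 2 (1-2): L=2.1329, (cx,cy)=(0.6076,-0.7942)
member 3 (1-3): L=2.4001, (cx,cy)=(0.9995,-0.0308)
member 4 (2-3): L=1.9598, (cx,cy)=(0.5628,0.8266)
member 5 (2-4): L=2.3550, (cx,cy)=(1.0000,0.0000)
member 6 (3-4): L=2.0474, (cx,cy)=(0.6115,-0.7912)
solve A·x = −loads:
  F[0-1] = -1312.8405 N (compression)
  F[0-2] = +360.7610 N (tension)
  F[1-2] = +1356.8520 N (tension)
  F[1-3] = -1643.0681 N (compression)
  F[2-3] = -1303.7177 N (compression)
  F[2-4] = +1918.9472 N (tension)
  F[3-4] = -3138.0826 N (compression)
  Rx@0 = +457.0700 N
  Ry@0 = +1026.9872 N
  Ry@4 = +2482.9828 N

360.761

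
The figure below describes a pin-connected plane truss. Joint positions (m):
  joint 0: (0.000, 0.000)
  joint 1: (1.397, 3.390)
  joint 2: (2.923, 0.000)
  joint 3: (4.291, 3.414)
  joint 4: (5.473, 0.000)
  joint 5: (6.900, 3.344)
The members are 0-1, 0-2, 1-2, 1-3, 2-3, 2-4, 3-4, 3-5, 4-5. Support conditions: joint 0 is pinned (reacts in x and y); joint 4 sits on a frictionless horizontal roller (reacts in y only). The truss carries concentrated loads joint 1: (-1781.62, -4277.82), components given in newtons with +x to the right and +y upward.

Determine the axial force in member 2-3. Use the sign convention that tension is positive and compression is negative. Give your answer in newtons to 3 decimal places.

N=6 nodes, M=9 members, R=3 reactions → 2N=12, M+R=12
member 0 (0-1): L=3.6666, (cx,cy)=(0.3810,0.9246)
member 1 (0-2): L=2.9230, (cx,cy)=(1.0000,0.0000)
member 2 (1-2): L=3.7176, (cx,cy)=(0.4105,-0.9119)
member 3 (1-3): L=2.8941, (cx,cy)=(1.0000,0.0083)
member 4 (2-3): L=3.6779, (cx,cy)=(0.3720,0.9283)
member 5 (2-4): L=2.5500, (cx,cy)=(1.0000,0.0000)
member 6 (3-4): L=3.6128, (cx,cy)=(0.3272,-0.9450)
member 7 (3-5): L=2.6099, (cx,cy)=(0.9996,-0.0268)
member 8 (4-5): L=3.6357, (cx,cy)=(0.3925,0.9198)
solve A·x = −loads:
  F[0-1] = -4639.3816 N (compression)
  F[0-2] = -13.9672 N (compression)
  F[1-2] = +12.8184 N (tension)
  F[1-3] = +8.7059 N (tension)
  F[2-3] = -12.5922 N (compression)
  F[2-4] = -4.0219 N (compression)
  F[3-4] = +12.2931 N (tension)
  F[3-5] = -0.0000 N (compression)
  F[4-5] = +0.0000 N (tension)
  Rx@0 = +1781.6200 N
  Ry@0 = +4289.4365 N
  Ry@4 = -11.6165 N

-12.592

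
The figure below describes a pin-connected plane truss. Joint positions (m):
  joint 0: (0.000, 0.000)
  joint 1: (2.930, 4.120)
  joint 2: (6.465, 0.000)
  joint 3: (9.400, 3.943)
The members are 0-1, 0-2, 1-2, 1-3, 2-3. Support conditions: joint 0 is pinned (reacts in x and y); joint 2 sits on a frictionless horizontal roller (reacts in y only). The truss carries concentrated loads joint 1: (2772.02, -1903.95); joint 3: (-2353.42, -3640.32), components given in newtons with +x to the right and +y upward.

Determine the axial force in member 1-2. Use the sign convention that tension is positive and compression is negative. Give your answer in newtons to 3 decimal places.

N=4 nodes, M=5 members, R=3 reactions → 2N=8, M+R=8
member 0 (0-1): L=5.0556, (cx,cy)=(0.5796,0.8149)
member 1 (0-2): L=6.4650, (cx,cy)=(1.0000,0.0000)
member 2 (1-2): L=5.4287, (cx,cy)=(0.6512,-0.7589)
member 3 (1-3): L=6.4724, (cx,cy)=(0.9996,-0.0273)
member 4 (2-3): L=4.9154, (cx,cy)=(0.5971,0.8022)
solve A·x = −loads:
  F[0-1] = +1156.8764 N (tension)
  F[0-2] = -251.8711 N (compression)
  F[1-2] = -3763.5557 N (compression)
  F[1-3] = +349.2984 N (tension)
  F[2-3] = -4526.1966 N (compression)
  Rx@0 = -418.6000 N
  Ry@0 = -942.7785 N
  Ry@2 = +6487.0485 N

-3763.556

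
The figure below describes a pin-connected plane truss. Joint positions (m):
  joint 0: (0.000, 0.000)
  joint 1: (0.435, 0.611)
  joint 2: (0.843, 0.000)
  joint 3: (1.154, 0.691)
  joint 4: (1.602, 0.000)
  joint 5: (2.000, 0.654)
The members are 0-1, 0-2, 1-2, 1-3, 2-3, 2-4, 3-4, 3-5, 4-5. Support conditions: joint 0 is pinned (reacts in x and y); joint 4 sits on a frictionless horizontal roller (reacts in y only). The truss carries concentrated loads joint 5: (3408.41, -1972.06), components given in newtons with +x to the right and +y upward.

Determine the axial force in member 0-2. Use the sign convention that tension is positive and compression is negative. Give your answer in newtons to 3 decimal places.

N=6 nodes, M=9 members, R=3 reactions → 2N=12, M+R=12
member 0 (0-1): L=0.7500, (cx,cy)=(0.5800,0.8146)
member 1 (0-2): L=0.8430, (cx,cy)=(1.0000,0.0000)
member 2 (1-2): L=0.7347, (cx,cy)=(0.5553,-0.8316)
member 3 (1-3): L=0.7234, (cx,cy)=(0.9939,0.1106)
member 4 (2-3): L=0.7578, (cx,cy)=(0.4104,0.9119)
member 5 (2-4): L=0.7590, (cx,cy)=(1.0000,0.0000)
member 6 (3-4): L=0.8235, (cx,cy)=(0.5440,-0.8391)
member 7 (3-5): L=0.8468, (cx,cy)=(0.9990,-0.0437)
member 8 (4-5): L=0.7656, (cx,cy)=(0.5199,0.8542)
solve A·x = −loads:
  F[0-1] = +2309.4878 N (tension)
  F[0-2] = +2068.9619 N (tension)
  F[1-2] = -1939.0105 N (compression)
  F[1-3] = +2431.1460 N (tension)
  F[2-3] = +1768.3380 N (tension)
  F[2-4] = +266.4141 N (tension)
  F[3-4] = -2476.1795 N (compression)
  F[3-5] = +4493.3444 N (tension)
  F[4-5] = -2078.7033 N (compression)
  Rx@0 = -3408.4100 N
  Ry@0 = -1881.3858 N
  Ry@4 = +3853.4458 N

2068.962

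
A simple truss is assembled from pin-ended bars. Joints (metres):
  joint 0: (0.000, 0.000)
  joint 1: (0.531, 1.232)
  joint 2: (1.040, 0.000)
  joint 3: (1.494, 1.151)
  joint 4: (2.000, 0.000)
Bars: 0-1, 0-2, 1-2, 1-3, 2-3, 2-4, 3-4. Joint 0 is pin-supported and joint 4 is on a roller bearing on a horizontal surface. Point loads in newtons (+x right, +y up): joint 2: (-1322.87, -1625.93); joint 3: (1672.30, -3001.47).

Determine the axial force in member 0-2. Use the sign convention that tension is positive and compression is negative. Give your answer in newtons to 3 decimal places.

N=5 nodes, M=7 members, R=3 reactions → 2N=10, M+R=10
member 0 (0-1): L=1.3416, (cx,cy)=(0.3958,0.9183)
member 1 (0-2): L=1.0400, (cx,cy)=(1.0000,0.0000)
member 2 (1-2): L=1.3330, (cx,cy)=(0.3818,-0.9242)
member 3 (1-3): L=0.9664, (cx,cy)=(0.9965,-0.0838)
member 4 (2-3): L=1.2373, (cx,cy)=(0.3669,0.9302)
member 5 (2-4): L=0.9600, (cx,cy)=(1.0000,0.0000)
member 6 (3-4): L=1.2573, (cx,cy)=(0.4024,-0.9154)
solve A·x = −loads:
  F[0-1] = -628.7582 N (compression)
  F[0-2] = +598.2973 N (tension)
  F[1-2] = +670.7054 N (tension)
  F[1-3] = -506.7551 N (compression)
  F[2-3] = +1081.4797 N (tension)
  F[2-4] = +1780.4475 N (tension)
  F[3-4] = -4424.0722 N (compression)
  Rx@0 = -349.4300 N
  Ry@0 = +577.4097 N
  Ry@4 = +4049.9903 N

598.297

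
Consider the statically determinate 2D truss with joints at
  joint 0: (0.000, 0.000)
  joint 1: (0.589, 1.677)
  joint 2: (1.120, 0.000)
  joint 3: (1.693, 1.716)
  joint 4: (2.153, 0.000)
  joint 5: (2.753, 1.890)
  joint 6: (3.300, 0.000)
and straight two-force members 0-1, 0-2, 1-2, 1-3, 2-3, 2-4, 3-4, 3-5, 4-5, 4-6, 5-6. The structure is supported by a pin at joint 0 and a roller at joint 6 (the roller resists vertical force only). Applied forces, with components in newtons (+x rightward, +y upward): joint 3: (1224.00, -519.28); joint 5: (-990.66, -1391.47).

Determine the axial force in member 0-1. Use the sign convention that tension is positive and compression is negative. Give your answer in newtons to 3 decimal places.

-439.236

N=7 nodes, M=11 members, R=3 reactions → 2N=14, M+R=14
member 0 (0-1): L=1.7774, (cx,cy)=(0.3314,0.9435)
member 1 (0-2): L=1.1200, (cx,cy)=(1.0000,0.0000)
member 2 (1-2): L=1.7591, (cx,cy)=(0.3019,-0.9534)
member 3 (1-3): L=1.1047, (cx,cy)=(0.9994,0.0353)
member 4 (2-3): L=1.8091, (cx,cy)=(0.3167,0.9485)
member 5 (2-4): L=1.0330, (cx,cy)=(1.0000,0.0000)
member 6 (3-4): L=1.7766, (cx,cy)=(0.2589,-0.9659)
member 7 (3-5): L=1.0742, (cx,cy)=(0.9868,0.1620)
member 8 (4-5): L=1.9830, (cx,cy)=(0.3026,0.9531)
member 9 (4-6): L=1.1470, (cx,cy)=(1.0000,0.0000)
member 10 (5-6): L=1.9676, (cx,cy)=(0.2780,-0.9606)
solve A·x = −loads:
  F[0-1] = -439.2359 N (compression)
  F[0-2] = +378.8930 N (tension)
  F[1-2] = +424.5545 N (tension)
  F[1-3] = -273.8822 N (compression)
  F[2-3] = -426.7177 N (compression)
  F[2-4] = +642.2038 N (tension)
  F[3-4] = -369.7914 N (compression)
  F[3-5] = -1557.6876 N (compression)
  F[4-5] = +374.7473 N (tension)
  F[4-6] = +433.0653 N (tension)
  F[5-6] = -1557.7400 N (compression)
  Rx@0 = -233.3400 N
  Ry@0 = +414.4183 N
  Ry@6 = +1496.3317 N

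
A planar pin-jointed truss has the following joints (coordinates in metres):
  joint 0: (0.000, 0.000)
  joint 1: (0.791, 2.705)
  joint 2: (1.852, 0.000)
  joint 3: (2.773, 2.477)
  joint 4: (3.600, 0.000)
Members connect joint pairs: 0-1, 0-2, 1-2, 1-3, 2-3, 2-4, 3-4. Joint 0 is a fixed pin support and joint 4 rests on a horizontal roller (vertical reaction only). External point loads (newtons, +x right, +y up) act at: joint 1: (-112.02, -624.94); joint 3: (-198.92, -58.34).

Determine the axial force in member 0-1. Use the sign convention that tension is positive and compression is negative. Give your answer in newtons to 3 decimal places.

N=5 nodes, M=7 members, R=3 reactions → 2N=10, M+R=10
member 0 (0-1): L=2.8183, (cx,cy)=(0.2807,0.9598)
member 1 (0-2): L=1.8520, (cx,cy)=(1.0000,0.0000)
member 2 (1-2): L=2.9056, (cx,cy)=(0.3652,-0.9309)
member 3 (1-3): L=1.9951, (cx,cy)=(0.9934,-0.1143)
member 4 (2-3): L=2.6427, (cx,cy)=(0.3485,0.9373)
member 5 (2-4): L=1.7480, (cx,cy)=(1.0000,0.0000)
member 6 (3-4): L=2.6114, (cx,cy)=(0.3167,-0.9485)
solve A·x = −loads:
  F[0-1] = -752.3063 N (compression)
  F[0-2] = -99.7920 N (compression)
  F[1-2] = +122.0895 N (tension)
  F[1-3] = -144.6569 N (compression)
  F[2-3] = -121.2615 N (compression)
  F[2-4] = -12.9500 N (compression)
  F[3-4] = +40.8921 N (tension)
  Rx@0 = +310.9400 N
  Ry@0 = +722.0674 N
  Ry@4 = -38.7874 N

-752.306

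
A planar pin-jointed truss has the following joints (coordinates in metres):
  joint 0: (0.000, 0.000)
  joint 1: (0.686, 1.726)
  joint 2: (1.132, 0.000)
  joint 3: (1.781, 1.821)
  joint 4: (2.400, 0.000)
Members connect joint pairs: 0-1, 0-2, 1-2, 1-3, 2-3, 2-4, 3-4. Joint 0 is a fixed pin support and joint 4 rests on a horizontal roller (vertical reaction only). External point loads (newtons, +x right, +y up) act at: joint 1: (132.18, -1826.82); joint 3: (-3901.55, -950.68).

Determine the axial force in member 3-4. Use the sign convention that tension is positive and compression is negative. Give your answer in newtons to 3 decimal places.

1729.616

N=5 nodes, M=7 members, R=3 reactions → 2N=10, M+R=10
member 0 (0-1): L=1.8573, (cx,cy)=(0.3693,0.9293)
member 1 (0-2): L=1.1320, (cx,cy)=(1.0000,0.0000)
member 2 (1-2): L=1.7827, (cx,cy)=(0.2502,-0.9682)
member 3 (1-3): L=1.0991, (cx,cy)=(0.9963,0.0864)
member 4 (2-3): L=1.9332, (cx,cy)=(0.3357,0.9420)
member 5 (2-4): L=1.2680, (cx,cy)=(1.0000,0.0000)
member 6 (3-4): L=1.9233, (cx,cy)=(0.3218,-0.9468)
solve A·x = −loads:
  F[0-1] = -4751.0308 N (compression)
  F[0-2] = -2014.5884 N (compression)
  F[1-2] = +2449.2911 N (tension)
  F[1-3] = -2509.1235 N (compression)
  F[2-3] = -2517.5057 N (compression)
  F[2-4] = -556.6553 N (compression)
  F[3-4] = +1729.6161 N (tension)
  Rx@0 = +3769.3700 N
  Ry@0 = +4415.0918 N
  Ry@4 = -1637.5918 N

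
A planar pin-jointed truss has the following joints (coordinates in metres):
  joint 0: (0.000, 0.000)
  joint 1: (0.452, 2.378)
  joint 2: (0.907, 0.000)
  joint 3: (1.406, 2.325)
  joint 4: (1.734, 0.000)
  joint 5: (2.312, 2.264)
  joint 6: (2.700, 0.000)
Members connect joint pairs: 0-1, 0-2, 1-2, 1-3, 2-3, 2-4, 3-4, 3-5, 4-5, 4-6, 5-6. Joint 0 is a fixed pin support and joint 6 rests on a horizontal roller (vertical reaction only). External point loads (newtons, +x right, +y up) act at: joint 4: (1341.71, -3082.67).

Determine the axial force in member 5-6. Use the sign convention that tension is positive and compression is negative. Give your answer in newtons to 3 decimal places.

-2008.622

N=7 nodes, M=11 members, R=3 reactions → 2N=14, M+R=14
member 0 (0-1): L=2.4206, (cx,cy)=(0.1867,0.9824)
member 1 (0-2): L=0.9070, (cx,cy)=(1.0000,0.0000)
member 2 (1-2): L=2.4211, (cx,cy)=(0.1879,-0.9822)
member 3 (1-3): L=0.9555, (cx,cy)=(0.9985,-0.0555)
member 4 (2-3): L=2.3779, (cx,cy)=(0.2098,0.9777)
member 5 (2-4): L=0.8270, (cx,cy)=(1.0000,0.0000)
member 6 (3-4): L=2.3480, (cx,cy)=(0.1397,-0.9902)
member 7 (3-5): L=0.9081, (cx,cy)=(0.9977,-0.0672)
member 8 (4-5): L=2.3366, (cx,cy)=(0.2474,0.9689)
member 9 (4-6): L=0.9660, (cx,cy)=(1.0000,0.0000)
member 10 (5-6): L=2.2970, (cx,cy)=(0.1689,-0.9856)
solve A·x = −loads:
  F[0-1] = -1122.6575 N (compression)
  F[0-2] = +1551.3465 N (tension)
  F[1-2] = +1146.9679 N (tension)
  F[1-3] = -425.8398 N (compression)
  F[2-3] = -1152.1860 N (compression)
  F[2-4] = +2008.6746 N (tension)
  F[3-4] = +1170.2986 N (tension)
  F[3-5] = -832.3261 N (compression)
  F[4-5] = +1985.5530 N (tension)
  F[4-6] = +339.2874 N (tension)
  F[5-6] = -2008.6220 N (compression)
  Rx@0 = -1341.7100 N
  Ry@0 = +1102.9108 N
  Ry@6 = +1979.7592 N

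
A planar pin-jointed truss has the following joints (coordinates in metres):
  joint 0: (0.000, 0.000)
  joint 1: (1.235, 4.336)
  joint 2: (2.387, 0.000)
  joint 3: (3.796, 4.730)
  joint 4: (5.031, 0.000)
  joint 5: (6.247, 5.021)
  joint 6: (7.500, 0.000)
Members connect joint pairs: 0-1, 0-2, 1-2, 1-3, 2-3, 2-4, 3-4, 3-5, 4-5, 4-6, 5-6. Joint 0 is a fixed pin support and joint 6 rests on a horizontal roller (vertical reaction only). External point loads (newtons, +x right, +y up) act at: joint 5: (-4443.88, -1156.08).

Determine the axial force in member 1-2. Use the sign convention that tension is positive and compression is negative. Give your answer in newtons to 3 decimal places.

3011.352

N=7 nodes, M=11 members, R=3 reactions → 2N=14, M+R=14
member 0 (0-1): L=4.5084, (cx,cy)=(0.2739,0.9617)
member 1 (0-2): L=2.3870, (cx,cy)=(1.0000,0.0000)
member 2 (1-2): L=4.4864, (cx,cy)=(0.2568,-0.9665)
member 3 (1-3): L=2.5911, (cx,cy)=(0.9884,0.1521)
member 4 (2-3): L=4.9354, (cx,cy)=(0.2855,0.9584)
member 5 (2-4): L=2.6440, (cx,cy)=(1.0000,0.0000)
member 6 (3-4): L=4.8886, (cx,cy)=(0.2526,-0.9676)
member 7 (3-5): L=2.4682, (cx,cy)=(0.9930,0.1179)
member 8 (4-5): L=5.1661, (cx,cy)=(0.2354,0.9719)
member 9 (4-6): L=2.4690, (cx,cy)=(1.0000,0.0000)
member 10 (5-6): L=5.1750, (cx,cy)=(0.2421,-0.9702)
solve A·x = −loads:
  F[0-1] = -3294.1754 N (compression)
  F[0-2] = -3541.5063 N (compression)
  F[1-2] = +3011.3521 N (tension)
  F[1-3] = -1695.3264 N (compression)
  F[2-3] = -3036.7692 N (compression)
  F[2-4] = -1901.3048 N (compression)
  F[3-4] = +2873.3191 N (tension)
  F[3-5] = -3291.4177 N (compression)
  F[4-5] = -2860.4859 N (compression)
  F[4-6] = -502.1213 N (compression)
  F[5-6] = +2073.7984 N (tension)
  Rx@0 = +4443.8800 N
  Ry@0 = +3168.1720 N
  Ry@6 = -2012.0920 N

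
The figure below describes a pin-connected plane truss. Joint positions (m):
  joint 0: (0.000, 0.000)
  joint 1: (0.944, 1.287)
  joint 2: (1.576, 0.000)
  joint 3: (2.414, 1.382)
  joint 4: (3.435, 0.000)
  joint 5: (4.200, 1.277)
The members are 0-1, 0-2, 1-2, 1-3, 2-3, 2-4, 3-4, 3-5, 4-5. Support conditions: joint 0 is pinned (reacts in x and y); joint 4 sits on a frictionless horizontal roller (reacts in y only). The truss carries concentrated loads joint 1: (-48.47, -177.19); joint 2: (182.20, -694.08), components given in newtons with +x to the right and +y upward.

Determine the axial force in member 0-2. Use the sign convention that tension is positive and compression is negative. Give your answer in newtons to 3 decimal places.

516.822

N=6 nodes, M=9 members, R=3 reactions → 2N=12, M+R=12
member 0 (0-1): L=1.5961, (cx,cy)=(0.5914,0.8063)
member 1 (0-2): L=1.5760, (cx,cy)=(1.0000,0.0000)
member 2 (1-2): L=1.4338, (cx,cy)=(0.4408,-0.8976)
member 3 (1-3): L=1.4731, (cx,cy)=(0.9979,0.0645)
member 4 (2-3): L=1.6162, (cx,cy)=(0.5185,0.8551)
member 5 (2-4): L=1.8590, (cx,cy)=(1.0000,0.0000)
member 6 (3-4): L=1.7182, (cx,cy)=(0.5942,-0.8043)
member 7 (3-5): L=1.7891, (cx,cy)=(0.9983,-0.0587)
member 8 (4-5): L=1.4886, (cx,cy)=(0.5139,0.8578)
solve A·x = −loads:
  F[0-1] = -647.7213 N (compression)
  F[0-2] = +516.8216 N (tension)
  F[1-2] = +349.2844 N (tension)
  F[1-3] = -489.6004 N (compression)
  F[2-3] = +445.0546 N (tension)
  F[2-4] = +257.8232 N (tension)
  F[3-4] = -433.8916 N (compression)
  F[3-5] = +0.0000 N (tension)
  F[4-5] = -0.0000 N (compression)
  Rx@0 = -133.7300 N
  Ry@0 = +522.2870 N
  Ry@4 = +348.9830 N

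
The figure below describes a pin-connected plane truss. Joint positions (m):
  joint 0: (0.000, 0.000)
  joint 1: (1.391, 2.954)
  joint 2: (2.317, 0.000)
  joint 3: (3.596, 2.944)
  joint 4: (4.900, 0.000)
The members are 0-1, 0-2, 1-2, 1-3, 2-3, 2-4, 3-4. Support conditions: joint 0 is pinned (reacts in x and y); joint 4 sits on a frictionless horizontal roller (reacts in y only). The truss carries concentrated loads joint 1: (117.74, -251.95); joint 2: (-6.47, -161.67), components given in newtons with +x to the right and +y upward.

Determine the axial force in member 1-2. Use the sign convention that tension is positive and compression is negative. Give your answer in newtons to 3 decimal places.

-59.117

N=5 nodes, M=7 members, R=3 reactions → 2N=10, M+R=10
member 0 (0-1): L=3.2651, (cx,cy)=(0.4260,0.9047)
member 1 (0-2): L=2.3170, (cx,cy)=(1.0000,0.0000)
member 2 (1-2): L=3.0957, (cx,cy)=(0.2991,-0.9542)
member 3 (1-3): L=2.2050, (cx,cy)=(1.0000,-0.0045)
member 4 (2-3): L=3.2098, (cx,cy)=(0.3985,0.9172)
member 5 (2-4): L=2.5830, (cx,cy)=(1.0000,0.0000)
member 6 (3-4): L=3.2199, (cx,cy)=(0.4050,-0.9143)
solve A·x = −loads:
  F[0-1] = -215.1727 N (compression)
  F[0-2] = +202.9375 N (tension)
  F[1-2] = -59.1173 N (compression)
  F[1-3] = -191.7262 N (compression)
  F[2-3] = +237.7720 N (tension)
  F[2-4] = +96.9806 N (tension)
  F[3-4] = -239.4669 N (compression)
  Rx@0 = -111.2700 N
  Ry@0 = +194.6698 N
  Ry@4 = +218.9502 N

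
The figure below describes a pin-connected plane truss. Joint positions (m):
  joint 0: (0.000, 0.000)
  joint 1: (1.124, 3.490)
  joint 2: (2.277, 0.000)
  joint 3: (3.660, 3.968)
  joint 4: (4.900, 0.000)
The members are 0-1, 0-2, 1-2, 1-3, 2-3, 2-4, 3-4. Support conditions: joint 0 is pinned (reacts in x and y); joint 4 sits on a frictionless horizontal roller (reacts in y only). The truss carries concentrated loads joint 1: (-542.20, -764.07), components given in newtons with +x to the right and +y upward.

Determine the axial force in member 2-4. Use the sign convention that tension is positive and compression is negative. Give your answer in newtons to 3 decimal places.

N=5 nodes, M=7 members, R=3 reactions → 2N=10, M+R=10
member 0 (0-1): L=3.6665, (cx,cy)=(0.3066,0.9519)
member 1 (0-2): L=2.2770, (cx,cy)=(1.0000,0.0000)
member 2 (1-2): L=3.6755, (cx,cy)=(0.3137,-0.9495)
member 3 (1-3): L=2.5807, (cx,cy)=(0.9827,0.1852)
member 4 (2-3): L=4.2021, (cx,cy)=(0.3291,0.9443)
member 5 (2-4): L=2.6230, (cx,cy)=(1.0000,0.0000)
member 6 (3-4): L=4.1572, (cx,cy)=(0.2983,-0.9545)
solve A·x = −loads:
  F[0-1] = -1024.2983 N (compression)
  F[0-2] = -228.1947 N (compression)
  F[1-2] = +251.7446 N (tension)
  F[1-3] = +151.8509 N (tension)
  F[2-3] = -253.1403 N (compression)
  F[2-4] = -65.9097 N (compression)
  F[3-4] = +220.9694 N (tension)
  Rx@0 = +542.2000 N
  Ry@0 = +974.9809 N
  Ry@4 = -210.9109 N

-65.910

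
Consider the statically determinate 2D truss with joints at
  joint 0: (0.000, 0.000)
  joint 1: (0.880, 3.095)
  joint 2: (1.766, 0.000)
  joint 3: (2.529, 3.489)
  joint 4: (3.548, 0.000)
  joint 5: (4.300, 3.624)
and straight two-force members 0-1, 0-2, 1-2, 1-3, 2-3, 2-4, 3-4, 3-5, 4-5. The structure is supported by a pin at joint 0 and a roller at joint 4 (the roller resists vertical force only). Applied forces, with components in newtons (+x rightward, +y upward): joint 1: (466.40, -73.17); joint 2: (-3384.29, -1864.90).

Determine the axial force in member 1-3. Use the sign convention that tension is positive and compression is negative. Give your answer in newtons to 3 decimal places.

-749.800

N=6 nodes, M=9 members, R=3 reactions → 2N=12, M+R=12
member 0 (0-1): L=3.2177, (cx,cy)=(0.2735,0.9619)
member 1 (0-2): L=1.7660, (cx,cy)=(1.0000,0.0000)
member 2 (1-2): L=3.2193, (cx,cy)=(0.2752,-0.9614)
member 3 (1-3): L=1.6954, (cx,cy)=(0.9726,0.2324)
member 4 (2-3): L=3.5715, (cx,cy)=(0.2136,0.9769)
member 5 (2-4): L=1.7820, (cx,cy)=(1.0000,0.0000)
member 6 (3-4): L=3.6348, (cx,cy)=(0.2803,-0.9599)
member 7 (3-5): L=1.7761, (cx,cy)=(0.9971,0.0760)
member 8 (4-5): L=3.7012, (cx,cy)=(0.2032,0.9791)
solve A·x = −loads:
  F[0-1] = -608.0059 N (compression)
  F[0-2] = -2751.6068 N (compression)
  F[1-2] = +350.9616 N (tension)
  F[1-3] = -749.8003 N (compression)
  F[2-3] = +1563.5903 N (tension)
  F[2-4] = +395.2296 N (tension)
  F[3-4] = -1409.7790 N (compression)
  F[3-5] = +0.0000 N (tension)
  F[4-5] = -0.0000 N (compression)
  Rx@0 = +2917.8900 N
  Ry@0 = +584.8256 N
  Ry@4 = +1353.2444 N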